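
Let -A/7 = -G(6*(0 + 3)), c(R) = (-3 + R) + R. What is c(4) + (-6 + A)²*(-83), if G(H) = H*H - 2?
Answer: -419440827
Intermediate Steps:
c(R) = -3 + 2*R
G(H) = -2 + H² (G(H) = H² - 2 = -2 + H²)
A = 2254 (A = -(-7)*(-2 + (6*(0 + 3))²) = -(-7)*(-2 + (6*3)²) = -(-7)*(-2 + 18²) = -(-7)*(-2 + 324) = -(-7)*322 = -7*(-322) = 2254)
c(4) + (-6 + A)²*(-83) = (-3 + 2*4) + (-6 + 2254)²*(-83) = (-3 + 8) + 2248²*(-83) = 5 + 5053504*(-83) = 5 - 419440832 = -419440827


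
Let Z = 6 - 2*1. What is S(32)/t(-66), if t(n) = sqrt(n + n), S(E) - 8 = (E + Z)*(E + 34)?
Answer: -1192*I*sqrt(33)/33 ≈ -207.5*I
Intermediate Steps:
Z = 4 (Z = 6 - 2 = 4)
S(E) = 8 + (4 + E)*(34 + E) (S(E) = 8 + (E + 4)*(E + 34) = 8 + (4 + E)*(34 + E))
t(n) = sqrt(2)*sqrt(n) (t(n) = sqrt(2*n) = sqrt(2)*sqrt(n))
S(32)/t(-66) = (144 + 32**2 + 38*32)/((sqrt(2)*sqrt(-66))) = (144 + 1024 + 1216)/((sqrt(2)*(I*sqrt(66)))) = 2384/((2*I*sqrt(33))) = 2384*(-I*sqrt(33)/66) = -1192*I*sqrt(33)/33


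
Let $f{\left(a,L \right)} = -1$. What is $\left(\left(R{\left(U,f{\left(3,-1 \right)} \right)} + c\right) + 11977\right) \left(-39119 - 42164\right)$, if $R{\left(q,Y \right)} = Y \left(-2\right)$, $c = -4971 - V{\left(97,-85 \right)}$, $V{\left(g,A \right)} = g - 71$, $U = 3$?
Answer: $-567517906$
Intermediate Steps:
$V{\left(g,A \right)} = -71 + g$
$c = -4997$ ($c = -4971 - \left(-71 + 97\right) = -4971 - 26 = -4997$)
$R{\left(q,Y \right)} = - 2 Y$
$\left(\left(R{\left(U,f{\left(3,-1 \right)} \right)} + c\right) + 11977\right) \left(-39119 - 42164\right) = \left(\left(\left(-2\right) \left(-1\right) - 4997\right) + 11977\right) \left(-39119 - 42164\right) = \left(\left(2 - 4997\right) + 11977\right) \left(-81283\right) = \left(-4995 + 11977\right) \left(-81283\right) = 6982 \left(-81283\right) = -567517906$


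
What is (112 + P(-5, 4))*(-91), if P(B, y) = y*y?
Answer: -11648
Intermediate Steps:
P(B, y) = y²
(112 + P(-5, 4))*(-91) = (112 + 4²)*(-91) = (112 + 16)*(-91) = 128*(-91) = -11648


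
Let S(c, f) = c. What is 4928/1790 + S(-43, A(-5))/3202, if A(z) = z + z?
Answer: 7851243/2865790 ≈ 2.7396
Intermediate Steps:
A(z) = 2*z
4928/1790 + S(-43, A(-5))/3202 = 4928/1790 - 43/3202 = 4928*(1/1790) - 43*1/3202 = 2464/895 - 43/3202 = 7851243/2865790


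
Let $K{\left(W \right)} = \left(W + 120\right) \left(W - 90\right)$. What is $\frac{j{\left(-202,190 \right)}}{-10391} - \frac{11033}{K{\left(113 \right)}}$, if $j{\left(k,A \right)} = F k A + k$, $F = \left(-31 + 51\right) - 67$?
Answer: $- \frac{9780447125}{55685369} \approx -175.64$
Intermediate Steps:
$F = -47$ ($F = 20 - 67 = -47$)
$K{\left(W \right)} = \left(-90 + W\right) \left(120 + W\right)$ ($K{\left(W \right)} = \left(120 + W\right) \left(-90 + W\right) = \left(-90 + W\right) \left(120 + W\right)$)
$j{\left(k,A \right)} = k - 47 A k$ ($j{\left(k,A \right)} = - 47 k A + k = - 47 A k + k = k - 47 A k$)
$\frac{j{\left(-202,190 \right)}}{-10391} - \frac{11033}{K{\left(113 \right)}} = \frac{\left(-202\right) \left(1 - 8930\right)}{-10391} - \frac{11033}{-10800 + 113^{2} + 30 \cdot 113} = - 202 \left(1 - 8930\right) \left(- \frac{1}{10391}\right) - \frac{11033}{-10800 + 12769 + 3390} = \left(-202\right) \left(-8929\right) \left(- \frac{1}{10391}\right) - \frac{11033}{5359} = 1803658 \left(- \frac{1}{10391}\right) - \frac{11033}{5359} = - \frac{1803658}{10391} - \frac{11033}{5359} = - \frac{9780447125}{55685369}$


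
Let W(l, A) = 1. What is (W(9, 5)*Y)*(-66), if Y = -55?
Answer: 3630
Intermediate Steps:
(W(9, 5)*Y)*(-66) = (1*(-55))*(-66) = -55*(-66) = 3630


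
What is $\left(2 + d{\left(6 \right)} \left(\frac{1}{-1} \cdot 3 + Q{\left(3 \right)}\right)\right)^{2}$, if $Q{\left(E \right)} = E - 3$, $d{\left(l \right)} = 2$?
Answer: $16$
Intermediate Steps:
$Q{\left(E \right)} = -3 + E$
$\left(2 + d{\left(6 \right)} \left(\frac{1}{-1} \cdot 3 + Q{\left(3 \right)}\right)\right)^{2} = \left(2 + 2 \left(\frac{1}{-1} \cdot 3 + \left(-3 + 3\right)\right)\right)^{2} = \left(2 + 2 \left(\left(-1\right) 3 + 0\right)\right)^{2} = \left(2 + 2 \left(-3 + 0\right)\right)^{2} = \left(2 + 2 \left(-3\right)\right)^{2} = \left(2 - 6\right)^{2} = \left(-4\right)^{2} = 16$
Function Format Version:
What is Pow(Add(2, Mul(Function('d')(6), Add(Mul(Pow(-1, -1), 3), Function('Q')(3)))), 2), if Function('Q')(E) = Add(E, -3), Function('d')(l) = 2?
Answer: 16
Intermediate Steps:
Function('Q')(E) = Add(-3, E)
Pow(Add(2, Mul(Function('d')(6), Add(Mul(Pow(-1, -1), 3), Function('Q')(3)))), 2) = Pow(Add(2, Mul(2, Add(Mul(Pow(-1, -1), 3), Add(-3, 3)))), 2) = Pow(Add(2, Mul(2, Add(Mul(-1, 3), 0))), 2) = Pow(Add(2, Mul(2, Add(-3, 0))), 2) = Pow(Add(2, Mul(2, -3)), 2) = Pow(Add(2, -6), 2) = Pow(-4, 2) = 16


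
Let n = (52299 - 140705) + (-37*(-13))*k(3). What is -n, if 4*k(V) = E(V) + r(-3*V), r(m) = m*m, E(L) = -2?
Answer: 315625/4 ≈ 78906.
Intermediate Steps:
r(m) = m**2
k(V) = -1/2 + 9*V**2/4 (k(V) = (-2 + (-3*V)**2)/4 = (-2 + 9*V**2)/4 = -1/2 + 9*V**2/4)
n = -315625/4 (n = (52299 - 140705) + (-37*(-13))*(-1/2 + (9/4)*3**2) = -88406 + 481*(-1/2 + (9/4)*9) = -88406 + 481*(-1/2 + 81/4) = -88406 + 481*(79/4) = -88406 + 37999/4 = -315625/4 ≈ -78906.)
-n = -1*(-315625/4) = 315625/4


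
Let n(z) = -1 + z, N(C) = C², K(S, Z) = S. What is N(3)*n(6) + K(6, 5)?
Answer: 51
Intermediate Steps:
N(3)*n(6) + K(6, 5) = 3²*(-1 + 6) + 6 = 9*5 + 6 = 45 + 6 = 51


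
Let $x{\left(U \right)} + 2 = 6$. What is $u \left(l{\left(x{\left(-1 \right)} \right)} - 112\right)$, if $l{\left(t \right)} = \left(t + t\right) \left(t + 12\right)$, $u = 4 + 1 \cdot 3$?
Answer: $112$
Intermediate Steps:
$x{\left(U \right)} = 4$ ($x{\left(U \right)} = -2 + 6 = 4$)
$u = 7$ ($u = 4 + 3 = 7$)
$l{\left(t \right)} = 2 t \left(12 + t\right)$
$u \left(l{\left(x{\left(-1 \right)} \right)} - 112\right) = 7 \left(2 \cdot 4 \left(12 + 4\right) - 112\right) = 7 \left(2 \cdot 4 \cdot 16 - 112\right) = 7 \left(128 - 112\right) = 7 \cdot 16 = 112$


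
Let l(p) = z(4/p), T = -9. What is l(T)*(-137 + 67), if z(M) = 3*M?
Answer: 280/3 ≈ 93.333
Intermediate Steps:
l(p) = 12/p (l(p) = 3*(4/p) = 12/p)
l(T)*(-137 + 67) = (12/(-9))*(-137 + 67) = (12*(-⅑))*(-70) = -4/3*(-70) = 280/3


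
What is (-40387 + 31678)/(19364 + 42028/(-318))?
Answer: -1384731/3057862 ≈ -0.45284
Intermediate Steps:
(-40387 + 31678)/(19364 + 42028/(-318)) = -8709/(19364 + 42028*(-1/318)) = -8709/(19364 - 21014/159) = -8709/3057862/159 = -8709*159/3057862 = -1384731/3057862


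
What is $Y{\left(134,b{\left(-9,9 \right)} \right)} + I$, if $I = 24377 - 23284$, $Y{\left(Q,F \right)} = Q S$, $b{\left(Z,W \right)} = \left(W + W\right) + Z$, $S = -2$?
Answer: $825$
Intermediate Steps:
$b{\left(Z,W \right)} = Z + 2 W$ ($b{\left(Z,W \right)} = 2 W + Z = Z + 2 W$)
$Y{\left(Q,F \right)} = - 2 Q$ ($Y{\left(Q,F \right)} = Q \left(-2\right) = - 2 Q$)
$I = 1093$ ($I = 24377 - 23284 = 1093$)
$Y{\left(134,b{\left(-9,9 \right)} \right)} + I = \left(-2\right) 134 + 1093 = -268 + 1093 = 825$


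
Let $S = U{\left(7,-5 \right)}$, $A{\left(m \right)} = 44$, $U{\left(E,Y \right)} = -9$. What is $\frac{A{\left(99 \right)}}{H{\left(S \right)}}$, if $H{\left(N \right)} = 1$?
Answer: $44$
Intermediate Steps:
$S = -9$
$\frac{A{\left(99 \right)}}{H{\left(S \right)}} = \frac{44}{1} = 44 \cdot 1 = 44$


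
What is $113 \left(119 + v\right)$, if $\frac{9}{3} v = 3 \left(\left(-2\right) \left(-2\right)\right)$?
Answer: $13899$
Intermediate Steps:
$v = 4$ ($v = \frac{3 \left(\left(-2\right) \left(-2\right)\right)}{3} = \frac{3 \cdot 4}{3} = \frac{1}{3} \cdot 12 = 4$)
$113 \left(119 + v\right) = 113 \left(119 + 4\right) = 113 \cdot 123 = 13899$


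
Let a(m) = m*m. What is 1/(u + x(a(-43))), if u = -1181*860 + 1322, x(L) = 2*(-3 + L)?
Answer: -1/1010646 ≈ -9.8947e-7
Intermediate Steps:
a(m) = m**2
x(L) = -6 + 2*L
u = -1014338 (u = -1015660 + 1322 = -1014338)
1/(u + x(a(-43))) = 1/(-1014338 + (-6 + 2*(-43)**2)) = 1/(-1014338 + (-6 + 2*1849)) = 1/(-1014338 + (-6 + 3698)) = 1/(-1014338 + 3692) = 1/(-1010646) = -1/1010646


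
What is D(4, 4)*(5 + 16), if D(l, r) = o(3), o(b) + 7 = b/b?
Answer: -126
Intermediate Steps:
o(b) = -6 (o(b) = -7 + b/b = -7 + 1 = -6)
D(l, r) = -6
D(4, 4)*(5 + 16) = -6*(5 + 16) = -6*21 = -126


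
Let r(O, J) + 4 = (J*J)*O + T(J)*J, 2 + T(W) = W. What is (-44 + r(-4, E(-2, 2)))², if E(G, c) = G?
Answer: 3136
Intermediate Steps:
T(W) = -2 + W
r(O, J) = -4 + J*(-2 + J) + O*J² (r(O, J) = -4 + ((J*J)*O + (-2 + J)*J) = -4 + (J²*O + J*(-2 + J)) = -4 + (O*J² + J*(-2 + J)) = -4 + (J*(-2 + J) + O*J²) = -4 + J*(-2 + J) + O*J²)
(-44 + r(-4, E(-2, 2)))² = (-44 + (-4 - 2*(-2 - 2) - 4*(-2)²))² = (-44 + (-4 - 2*(-4) - 4*4))² = (-44 + (-4 + 8 - 16))² = (-44 - 12)² = (-56)² = 3136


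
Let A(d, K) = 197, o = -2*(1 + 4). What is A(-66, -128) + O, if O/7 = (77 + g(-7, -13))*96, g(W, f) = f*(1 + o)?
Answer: 130565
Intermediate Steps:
o = -10 (o = -2*5 = -10)
g(W, f) = -9*f (g(W, f) = f*(1 - 10) = f*(-9) = -9*f)
O = 130368 (O = 7*((77 - 9*(-13))*96) = 7*((77 + 117)*96) = 7*(194*96) = 7*18624 = 130368)
A(-66, -128) + O = 197 + 130368 = 130565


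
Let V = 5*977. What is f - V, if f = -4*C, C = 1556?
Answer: -11109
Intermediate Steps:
V = 4885
f = -6224 (f = -4*1556 = -6224)
f - V = -6224 - 1*4885 = -6224 - 4885 = -11109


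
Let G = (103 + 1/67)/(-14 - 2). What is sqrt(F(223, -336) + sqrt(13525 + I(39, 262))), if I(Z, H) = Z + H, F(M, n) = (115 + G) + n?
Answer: sqrt(-16335538 + 71824*sqrt(13826))/268 ≈ 10.481*I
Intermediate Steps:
G = -3451/536 (G = (103 + 1/67)/(-16) = (6902/67)*(-1/16) = -3451/536 ≈ -6.4384)
F(M, n) = 58189/536 + n (F(M, n) = (115 - 3451/536) + n = 58189/536 + n)
I(Z, H) = H + Z
sqrt(F(223, -336) + sqrt(13525 + I(39, 262))) = sqrt((58189/536 - 336) + sqrt(13525 + (262 + 39))) = sqrt(-121907/536 + sqrt(13525 + 301)) = sqrt(-121907/536 + sqrt(13826))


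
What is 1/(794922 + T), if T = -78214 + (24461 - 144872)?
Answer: 1/596297 ≈ 1.6770e-6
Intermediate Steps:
T = -198625 (T = -78214 - 120411 = -198625)
1/(794922 + T) = 1/(794922 - 198625) = 1/596297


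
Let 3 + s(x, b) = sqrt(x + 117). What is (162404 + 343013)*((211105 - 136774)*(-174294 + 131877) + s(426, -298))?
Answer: -1593528263628510 + 505417*sqrt(543) ≈ -1.5935e+15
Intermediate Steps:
s(x, b) = -3 + sqrt(117 + x) (s(x, b) = -3 + sqrt(x + 117) = -3 + sqrt(117 + x))
(162404 + 343013)*((211105 - 136774)*(-174294 + 131877) + s(426, -298)) = (162404 + 343013)*((211105 - 136774)*(-174294 + 131877) + (-3 + sqrt(117 + 426))) = 505417*(74331*(-42417) + (-3 + sqrt(543))) = 505417*(-3152898027 + (-3 + sqrt(543))) = 505417*(-3152898030 + sqrt(543)) = -1593528263628510 + 505417*sqrt(543)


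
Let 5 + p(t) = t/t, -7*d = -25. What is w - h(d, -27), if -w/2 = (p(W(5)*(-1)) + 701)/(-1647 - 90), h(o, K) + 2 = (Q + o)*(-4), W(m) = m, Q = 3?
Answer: 353684/12159 ≈ 29.088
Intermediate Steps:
d = 25/7 (d = -1/7*(-25) = 25/7 ≈ 3.5714)
h(o, K) = -14 - 4*o (h(o, K) = -2 + (3 + o)*(-4) = -2 + (-12 - 4*o) = -14 - 4*o)
p(t) = -4 (p(t) = -5 + t/t = -5 + 1 = -4)
w = 1394/1737 (w = -2*(-4 + 701)/(-1647 - 90) = -1394/(-1737) = -1394*(-1)/1737 = -2*(-697/1737) = 1394/1737 ≈ 0.80253)
w - h(d, -27) = 1394/1737 - (-14 - 4*25/7) = 1394/1737 - (-14 - 100/7) = 1394/1737 - 1*(-198/7) = 1394/1737 + 198/7 = 353684/12159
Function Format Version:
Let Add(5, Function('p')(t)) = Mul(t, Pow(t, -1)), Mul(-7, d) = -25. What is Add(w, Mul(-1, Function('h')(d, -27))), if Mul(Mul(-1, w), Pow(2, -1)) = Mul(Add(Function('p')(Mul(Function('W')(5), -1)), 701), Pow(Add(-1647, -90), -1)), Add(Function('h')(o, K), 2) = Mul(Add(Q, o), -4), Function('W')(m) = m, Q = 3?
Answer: Rational(353684, 12159) ≈ 29.088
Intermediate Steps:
d = Rational(25, 7) (d = Mul(Rational(-1, 7), -25) = Rational(25, 7) ≈ 3.5714)
Function('h')(o, K) = Add(-14, Mul(-4, o)) (Function('h')(o, K) = Add(-2, Mul(Add(3, o), -4)) = Add(-2, Add(-12, Mul(-4, o))) = Add(-14, Mul(-4, o)))
Function('p')(t) = -4 (Function('p')(t) = Add(-5, Mul(t, Pow(t, -1))) = Add(-5, 1) = -4)
w = Rational(1394, 1737) (w = Mul(-2, Mul(Add(-4, 701), Pow(Add(-1647, -90), -1))) = Mul(-2, Mul(697, Pow(-1737, -1))) = Mul(-2, Mul(697, Rational(-1, 1737))) = Mul(-2, Rational(-697, 1737)) = Rational(1394, 1737) ≈ 0.80253)
Add(w, Mul(-1, Function('h')(d, -27))) = Add(Rational(1394, 1737), Mul(-1, Add(-14, Mul(-4, Rational(25, 7))))) = Add(Rational(1394, 1737), Mul(-1, Add(-14, Rational(-100, 7)))) = Add(Rational(1394, 1737), Mul(-1, Rational(-198, 7))) = Add(Rational(1394, 1737), Rational(198, 7)) = Rational(353684, 12159)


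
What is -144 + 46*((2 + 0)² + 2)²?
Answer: 1512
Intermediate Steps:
-144 + 46*((2 + 0)² + 2)² = -144 + 46*(2² + 2)² = -144 + 46*(4 + 2)² = -144 + 46*6² = -144 + 46*36 = -144 + 1656 = 1512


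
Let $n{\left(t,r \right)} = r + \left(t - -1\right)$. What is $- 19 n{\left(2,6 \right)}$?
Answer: $-171$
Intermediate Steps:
$n{\left(t,r \right)} = 1 + r + t$ ($n{\left(t,r \right)} = r + \left(t + 1\right) = r + \left(1 + t\right) = 1 + r + t$)
$- 19 n{\left(2,6 \right)} = - 19 \left(1 + 6 + 2\right) = \left(-19\right) 9 = -171$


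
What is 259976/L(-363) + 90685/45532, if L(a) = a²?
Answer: 23786698997/5999706108 ≈ 3.9646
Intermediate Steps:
259976/L(-363) + 90685/45532 = 259976/((-363)²) + 90685/45532 = 259976/131769 + 90685*(1/45532) = 259976*(1/131769) + 90685/45532 = 259976/131769 + 90685/45532 = 23786698997/5999706108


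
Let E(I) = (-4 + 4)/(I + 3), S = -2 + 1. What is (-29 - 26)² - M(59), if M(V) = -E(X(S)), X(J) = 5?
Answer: 3025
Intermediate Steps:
S = -1
E(I) = 0 (E(I) = 0/(3 + I) = 0)
M(V) = 0 (M(V) = -1*0 = 0)
(-29 - 26)² - M(59) = (-29 - 26)² - 1*0 = (-55)² + 0 = 3025 + 0 = 3025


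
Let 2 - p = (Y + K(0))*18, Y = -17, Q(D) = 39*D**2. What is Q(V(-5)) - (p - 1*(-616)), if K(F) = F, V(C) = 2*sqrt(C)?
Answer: -1704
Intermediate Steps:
p = 308 (p = 2 - (-17 + 0)*18 = 2 - (-17)*18 = 2 - 1*(-306) = 2 + 306 = 308)
Q(V(-5)) - (p - 1*(-616)) = 39*(2*sqrt(-5))**2 - (308 - 1*(-616)) = 39*(2*(I*sqrt(5)))**2 - (308 + 616) = 39*(2*I*sqrt(5))**2 - 1*924 = 39*(-20) - 924 = -780 - 924 = -1704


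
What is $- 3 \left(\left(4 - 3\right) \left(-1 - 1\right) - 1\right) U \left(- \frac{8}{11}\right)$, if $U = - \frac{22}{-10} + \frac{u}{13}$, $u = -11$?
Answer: $- \frac{576}{65} \approx -8.8615$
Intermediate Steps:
$U = \frac{88}{65}$ ($U = - \frac{22}{-10} - \frac{11}{13} = \left(-22\right) \left(- \frac{1}{10}\right) - \frac{11}{13} = \frac{11}{5} - \frac{11}{13} = \frac{88}{65} \approx 1.3538$)
$- 3 \left(\left(4 - 3\right) \left(-1 - 1\right) - 1\right) U \left(- \frac{8}{11}\right) = - 3 \left(\left(4 - 3\right) \left(-1 - 1\right) - 1\right) \frac{88}{65} \left(- \frac{8}{11}\right) = - 3 \left(1 \left(-2\right) - 1\right) \frac{88}{65} \left(\left(-8\right) \frac{1}{11}\right) = - 3 \left(-2 - 1\right) \frac{88}{65} \left(- \frac{8}{11}\right) = \left(-3\right) \left(-3\right) \frac{88}{65} \left(- \frac{8}{11}\right) = 9 \cdot \frac{88}{65} \left(- \frac{8}{11}\right) = \frac{792}{65} \left(- \frac{8}{11}\right) = - \frac{576}{65}$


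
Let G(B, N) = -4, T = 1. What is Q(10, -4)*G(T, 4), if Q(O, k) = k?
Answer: 16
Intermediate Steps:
Q(10, -4)*G(T, 4) = -4*(-4) = 16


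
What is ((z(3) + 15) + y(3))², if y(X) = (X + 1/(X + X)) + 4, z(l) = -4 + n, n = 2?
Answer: 14641/36 ≈ 406.69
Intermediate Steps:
z(l) = -2 (z(l) = -4 + 2 = -2)
y(X) = 4 + X + 1/(2*X) (y(X) = (X + 1/(2*X)) + 4 = 4 + X + 1/(2*X))
((z(3) + 15) + y(3))² = ((-2 + 15) + (4 + 3 + (½)/3))² = (13 + (4 + 3 + (½)*(⅓)))² = (13 + (4 + 3 + ⅙))² = (13 + 43/6)² = (121/6)² = 14641/36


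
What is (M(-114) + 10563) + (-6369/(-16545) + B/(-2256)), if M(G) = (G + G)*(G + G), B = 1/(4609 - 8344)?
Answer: 581318803309199/9294054480 ≈ 62547.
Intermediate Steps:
B = -1/3735 (B = 1/(-3735) = -1/3735 ≈ -0.00026774)
M(G) = 4*G² (M(G) = (2*G)*(2*G) = 4*G²)
(M(-114) + 10563) + (-6369/(-16545) + B/(-2256)) = (4*(-114)² + 10563) + (-6369/(-16545) - 1/3735/(-2256)) = (4*12996 + 10563) + (-6369*(-1/16545) - 1/3735*(-1/2256)) = (51984 + 10563) + (2123/5515 + 1/8426160) = 62547 + 3577748639/9294054480 = 581318803309199/9294054480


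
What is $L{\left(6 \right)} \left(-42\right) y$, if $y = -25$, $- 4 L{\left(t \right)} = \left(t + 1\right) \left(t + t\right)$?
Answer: $-22050$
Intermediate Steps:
$L{\left(t \right)} = - \frac{t \left(1 + t\right)}{2}$ ($L{\left(t \right)} = - \frac{\left(t + 1\right) \left(t + t\right)}{4} = - \frac{\left(1 + t\right) 2 t}{4} = - \frac{2 t \left(1 + t\right)}{4} = - \frac{t \left(1 + t\right)}{2}$)
$L{\left(6 \right)} \left(-42\right) y = \left(- \frac{1}{2}\right) 6 \left(1 + 6\right) \left(-42\right) \left(-25\right) = \left(- \frac{1}{2}\right) 6 \cdot 7 \left(-42\right) \left(-25\right) = \left(-21\right) \left(-42\right) \left(-25\right) = 882 \left(-25\right) = -22050$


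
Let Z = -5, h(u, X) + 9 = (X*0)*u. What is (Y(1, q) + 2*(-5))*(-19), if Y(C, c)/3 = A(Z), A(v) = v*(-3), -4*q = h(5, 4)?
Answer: -665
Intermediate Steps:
h(u, X) = -9 (h(u, X) = -9 + (X*0)*u = -9 + 0*u = -9 + 0 = -9)
q = 9/4 (q = -¼*(-9) = 9/4 ≈ 2.2500)
A(v) = -3*v
Y(C, c) = 45 (Y(C, c) = 3*(-3*(-5)) = 3*15 = 45)
(Y(1, q) + 2*(-5))*(-19) = (45 + 2*(-5))*(-19) = (45 - 10)*(-19) = 35*(-19) = -665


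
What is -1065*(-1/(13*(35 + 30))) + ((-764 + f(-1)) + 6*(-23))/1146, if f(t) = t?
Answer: 30497/64558 ≈ 0.47240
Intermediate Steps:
-1065*(-1/(13*(35 + 30))) + ((-764 + f(-1)) + 6*(-23))/1146 = -1065*(-1/(13*(35 + 30))) + ((-764 - 1) + 6*(-23))/1146 = -1065/(65*(-13)) + (-765 - 138)*(1/1146) = -1065/(-845) - 903*1/1146 = -1065*(-1/845) - 301/382 = 213/169 - 301/382 = 30497/64558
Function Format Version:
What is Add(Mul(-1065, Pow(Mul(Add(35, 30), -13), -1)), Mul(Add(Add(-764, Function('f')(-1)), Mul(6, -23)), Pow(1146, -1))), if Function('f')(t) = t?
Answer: Rational(30497, 64558) ≈ 0.47240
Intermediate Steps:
Add(Mul(-1065, Pow(Mul(Add(35, 30), -13), -1)), Mul(Add(Add(-764, Function('f')(-1)), Mul(6, -23)), Pow(1146, -1))) = Add(Mul(-1065, Pow(Mul(Add(35, 30), -13), -1)), Mul(Add(Add(-764, -1), Mul(6, -23)), Pow(1146, -1))) = Add(Mul(-1065, Pow(Mul(65, -13), -1)), Mul(Add(-765, -138), Rational(1, 1146))) = Add(Mul(-1065, Pow(-845, -1)), Mul(-903, Rational(1, 1146))) = Add(Mul(-1065, Rational(-1, 845)), Rational(-301, 382)) = Add(Rational(213, 169), Rational(-301, 382)) = Rational(30497, 64558)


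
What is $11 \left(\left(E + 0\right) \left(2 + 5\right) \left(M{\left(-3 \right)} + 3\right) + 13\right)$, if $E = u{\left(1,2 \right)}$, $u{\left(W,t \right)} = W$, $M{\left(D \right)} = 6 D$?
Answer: $-1012$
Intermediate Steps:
$E = 1$
$11 \left(\left(E + 0\right) \left(2 + 5\right) \left(M{\left(-3 \right)} + 3\right) + 13\right) = 11 \left(\left(1 + 0\right) \left(2 + 5\right) \left(6 \left(-3\right) + 3\right) + 13\right) = 11 \left(1 \cdot 7 \left(-18 + 3\right) + 13\right) = 11 \left(7 \left(-15\right) + 13\right) = 11 \left(-105 + 13\right) = 11 \left(-92\right) = -1012$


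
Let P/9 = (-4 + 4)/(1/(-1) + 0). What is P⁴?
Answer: 0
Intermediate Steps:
P = 0 (P = 9*((-4 + 4)/(1/(-1) + 0)) = 9*(0/(-1 + 0)) = 9*(0/(-1)) = 9*(0*(-1)) = 9*0 = 0)
P⁴ = 0⁴ = 0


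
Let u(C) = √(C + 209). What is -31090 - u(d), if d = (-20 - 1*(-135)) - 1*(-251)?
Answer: -31090 - 5*√23 ≈ -31114.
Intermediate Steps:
d = 366 (d = (-20 + 135) + 251 = 115 + 251 = 366)
u(C) = √(209 + C)
-31090 - u(d) = -31090 - √(209 + 366) = -31090 - √575 = -31090 - 5*√23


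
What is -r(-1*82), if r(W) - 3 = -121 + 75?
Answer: 43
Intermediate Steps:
r(W) = -43 (r(W) = 3 + (-121 + 75) = 3 - 46 = -43)
-r(-1*82) = -1*(-43) = 43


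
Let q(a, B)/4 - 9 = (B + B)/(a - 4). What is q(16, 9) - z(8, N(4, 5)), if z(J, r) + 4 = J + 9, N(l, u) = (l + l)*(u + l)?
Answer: 29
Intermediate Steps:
N(l, u) = 2*l*(l + u) (N(l, u) = (2*l)*(l + u) = 2*l*(l + u))
q(a, B) = 36 + 8*B/(-4 + a) (q(a, B) = 36 + 4*((B + B)/(a - 4)) = 36 + 4*((2*B)/(-4 + a)) = 36 + 4*(2*B/(-4 + a)) = 36 + 8*B/(-4 + a))
z(J, r) = 5 + J (z(J, r) = -4 + (J + 9) = -4 + (9 + J) = 5 + J)
q(16, 9) - z(8, N(4, 5)) = 4*(-36 + 2*9 + 9*16)/(-4 + 16) - (5 + 8) = 4*(-36 + 18 + 144)/12 - 1*13 = 4*(1/12)*126 - 13 = 42 - 13 = 29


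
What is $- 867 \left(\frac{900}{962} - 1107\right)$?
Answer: $\frac{461258739}{481} \approx 9.5896 \cdot 10^{5}$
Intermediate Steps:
$- 867 \left(\frac{900}{962} - 1107\right) = - 867 \left(900 \cdot \frac{1}{962} - 1107\right) = - 867 \left(\frac{450}{481} - 1107\right) = \left(-867\right) \left(- \frac{532017}{481}\right) = \frac{461258739}{481}$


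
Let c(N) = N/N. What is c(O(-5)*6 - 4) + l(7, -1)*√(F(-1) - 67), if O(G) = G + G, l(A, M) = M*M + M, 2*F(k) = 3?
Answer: 1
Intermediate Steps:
F(k) = 3/2 (F(k) = (½)*3 = 3/2)
l(A, M) = M + M² (l(A, M) = M² + M = M + M²)
O(G) = 2*G
c(N) = 1
c(O(-5)*6 - 4) + l(7, -1)*√(F(-1) - 67) = 1 + (-(1 - 1))*√(3/2 - 67) = 1 + (-1*0)*√(-131/2) = 1 + 0*(I*√262/2) = 1 + 0 = 1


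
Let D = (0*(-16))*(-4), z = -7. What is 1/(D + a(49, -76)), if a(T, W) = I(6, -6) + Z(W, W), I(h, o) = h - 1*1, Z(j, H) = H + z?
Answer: -1/78 ≈ -0.012821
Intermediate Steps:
Z(j, H) = -7 + H (Z(j, H) = H - 7 = -7 + H)
D = 0 (D = 0*(-4) = 0)
I(h, o) = -1 + h (I(h, o) = h - 1 = -1 + h)
a(T, W) = -2 + W (a(T, W) = (-1 + 6) + (-7 + W) = 5 + (-7 + W) = -2 + W)
1/(D + a(49, -76)) = 1/(0 + (-2 - 76)) = 1/(0 - 78) = 1/(-78) = -1/78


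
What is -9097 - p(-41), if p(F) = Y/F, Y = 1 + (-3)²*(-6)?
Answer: -373030/41 ≈ -9098.3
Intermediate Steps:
Y = -53 (Y = 1 + 9*(-6) = 1 - 54 = -53)
p(F) = -53/F
-9097 - p(-41) = -9097 - (-53)/(-41) = -9097 - (-53)*(-1)/41 = -9097 - 1*53/41 = -9097 - 53/41 = -373030/41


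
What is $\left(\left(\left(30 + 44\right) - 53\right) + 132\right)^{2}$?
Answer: $23409$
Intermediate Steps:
$\left(\left(\left(30 + 44\right) - 53\right) + 132\right)^{2} = \left(\left(74 - 53\right) + 132\right)^{2} = \left(21 + 132\right)^{2} = 153^{2} = 23409$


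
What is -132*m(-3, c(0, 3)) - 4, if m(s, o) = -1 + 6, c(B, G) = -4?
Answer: -664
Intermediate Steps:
m(s, o) = 5
-132*m(-3, c(0, 3)) - 4 = -132*5 - 4 = -660 - 4 = -664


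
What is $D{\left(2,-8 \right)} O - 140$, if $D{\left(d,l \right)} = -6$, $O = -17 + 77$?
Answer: $-500$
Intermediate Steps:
$O = 60$
$D{\left(2,-8 \right)} O - 140 = \left(-6\right) 60 - 140 = -360 - 140 = -500$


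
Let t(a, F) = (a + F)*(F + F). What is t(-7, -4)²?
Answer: 7744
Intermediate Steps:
t(a, F) = 2*F*(F + a) (t(a, F) = (F + a)*(2*F) = 2*F*(F + a))
t(-7, -4)² = (2*(-4)*(-4 - 7))² = (2*(-4)*(-11))² = 88² = 7744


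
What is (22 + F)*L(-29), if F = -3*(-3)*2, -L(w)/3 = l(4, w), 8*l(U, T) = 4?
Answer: -60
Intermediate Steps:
l(U, T) = ½ (l(U, T) = (⅛)*4 = ½)
L(w) = -3/2 (L(w) = -3*½ = -3/2)
F = 18 (F = 9*2 = 18)
(22 + F)*L(-29) = (22 + 18)*(-3/2) = 40*(-3/2) = -60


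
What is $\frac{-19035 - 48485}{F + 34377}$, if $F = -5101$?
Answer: $- \frac{16880}{7319} \approx -2.3063$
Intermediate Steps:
$\frac{-19035 - 48485}{F + 34377} = \frac{-19035 - 48485}{-5101 + 34377} = - \frac{67520}{29276} = \left(-67520\right) \frac{1}{29276} = - \frac{16880}{7319}$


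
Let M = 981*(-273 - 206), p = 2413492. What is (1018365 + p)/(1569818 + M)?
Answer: 3431857/1099919 ≈ 3.1201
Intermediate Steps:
M = -469899 (M = 981*(-479) = -469899)
(1018365 + p)/(1569818 + M) = (1018365 + 2413492)/(1569818 - 469899) = 3431857/1099919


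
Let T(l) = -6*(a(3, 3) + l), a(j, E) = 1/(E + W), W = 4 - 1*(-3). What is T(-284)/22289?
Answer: 8517/111445 ≈ 0.076423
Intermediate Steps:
W = 7 (W = 4 + 3 = 7)
a(j, E) = 1/(7 + E) (a(j, E) = 1/(E + 7) = 1/(7 + E))
T(l) = -3/5 - 6*l (T(l) = -6*(1/(7 + 3) + l) = -6*(1/10 + l) = -3/5 - 6*l)
T(-284)/22289 = (-3/5 - 6*(-284))/22289 = (-3/5 + 1704)*(1/22289) = (8517/5)*(1/22289) = 8517/111445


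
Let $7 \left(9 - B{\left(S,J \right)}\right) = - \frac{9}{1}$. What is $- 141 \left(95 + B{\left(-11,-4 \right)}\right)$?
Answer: $- \frac{103917}{7} \approx -14845.0$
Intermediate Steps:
$B{\left(S,J \right)} = \frac{72}{7}$ ($B{\left(S,J \right)} = 9 - \frac{\left(-9\right) 1^{-1}}{7} = 9 - \frac{\left(-9\right) 1}{7} = 9 - - \frac{9}{7} = 9 + \frac{9}{7} = \frac{72}{7}$)
$- 141 \left(95 + B{\left(-11,-4 \right)}\right) = - 141 \left(95 + \frac{72}{7}\right) = \left(-141\right) \frac{737}{7} = - \frac{103917}{7}$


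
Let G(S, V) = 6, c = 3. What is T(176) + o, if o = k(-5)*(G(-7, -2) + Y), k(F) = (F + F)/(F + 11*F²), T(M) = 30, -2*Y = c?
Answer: 179/6 ≈ 29.833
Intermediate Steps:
Y = -3/2 (Y = -½*3 = -3/2 ≈ -1.5000)
k(F) = 2*F/(F + 11*F²) (k(F) = (2*F)/(F + 11*F²) = 2*F/(F + 11*F²))
o = -⅙ (o = (2/(1 + 11*(-5)))*(6 - 3/2) = (2/(1 - 55))*(9/2) = (2/(-54))*(9/2) = (2*(-1/54))*(9/2) = -1/27*9/2 = -⅙ ≈ -0.16667)
T(176) + o = 30 - ⅙ = 179/6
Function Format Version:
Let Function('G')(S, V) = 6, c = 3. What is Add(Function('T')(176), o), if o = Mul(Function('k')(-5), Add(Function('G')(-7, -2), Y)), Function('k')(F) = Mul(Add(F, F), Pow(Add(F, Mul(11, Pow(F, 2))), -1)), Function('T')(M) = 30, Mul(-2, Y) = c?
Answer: Rational(179, 6) ≈ 29.833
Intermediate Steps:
Y = Rational(-3, 2) (Y = Mul(Rational(-1, 2), 3) = Rational(-3, 2) ≈ -1.5000)
Function('k')(F) = Mul(2, F, Pow(Add(F, Mul(11, Pow(F, 2))), -1)) (Function('k')(F) = Mul(Mul(2, F), Pow(Add(F, Mul(11, Pow(F, 2))), -1)) = Mul(2, F, Pow(Add(F, Mul(11, Pow(F, 2))), -1)))
o = Rational(-1, 6) (o = Mul(Mul(2, Pow(Add(1, Mul(11, -5)), -1)), Add(6, Rational(-3, 2))) = Mul(Mul(2, Pow(Add(1, -55), -1)), Rational(9, 2)) = Mul(Mul(2, Pow(-54, -1)), Rational(9, 2)) = Mul(Mul(2, Rational(-1, 54)), Rational(9, 2)) = Mul(Rational(-1, 27), Rational(9, 2)) = Rational(-1, 6) ≈ -0.16667)
Add(Function('T')(176), o) = Add(30, Rational(-1, 6)) = Rational(179, 6)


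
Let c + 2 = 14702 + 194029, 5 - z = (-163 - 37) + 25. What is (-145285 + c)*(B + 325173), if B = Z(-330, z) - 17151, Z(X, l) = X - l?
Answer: 19509791328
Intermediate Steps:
z = 180 (z = 5 - ((-163 - 37) + 25) = 5 - (-200 + 25) = 5 - 1*(-175) = 5 + 175 = 180)
c = 208729 (c = -2 + (14702 + 194029) = -2 + 208731 = 208729)
B = -17661 (B = (-330 - 1*180) - 17151 = (-330 - 180) - 17151 = -510 - 17151 = -17661)
(-145285 + c)*(B + 325173) = (-145285 + 208729)*(-17661 + 325173) = 63444*307512 = 19509791328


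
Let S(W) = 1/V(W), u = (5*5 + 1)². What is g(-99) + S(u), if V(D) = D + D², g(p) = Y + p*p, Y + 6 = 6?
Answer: 4485447253/457652 ≈ 9801.0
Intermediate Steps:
Y = 0 (Y = -6 + 6 = 0)
g(p) = p² (g(p) = 0 + p*p = 0 + p² = p²)
u = 676 (u = (25 + 1)² = 26² = 676)
S(W) = 1/(W*(1 + W))
g(-99) + S(u) = (-99)² + 1/(676*(1 + 676)) = 9801 + (1/676)/677 = 9801 + (1/676)*(1/677) = 9801 + 1/457652 = 4485447253/457652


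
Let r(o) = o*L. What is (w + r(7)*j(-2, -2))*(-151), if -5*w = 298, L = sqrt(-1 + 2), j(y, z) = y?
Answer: 55568/5 ≈ 11114.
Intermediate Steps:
L = 1 (L = sqrt(1) = 1)
r(o) = o (r(o) = o*1 = o)
w = -298/5 (w = -1/5*298 = -298/5 ≈ -59.600)
(w + r(7)*j(-2, -2))*(-151) = (-298/5 + 7*(-2))*(-151) = (-298/5 - 14)*(-151) = -368/5*(-151) = 55568/5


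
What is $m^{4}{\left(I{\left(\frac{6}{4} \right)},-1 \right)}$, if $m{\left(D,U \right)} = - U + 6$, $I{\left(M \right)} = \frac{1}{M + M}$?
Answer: $2401$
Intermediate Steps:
$I{\left(M \right)} = \frac{1}{2 M}$
$m{\left(D,U \right)} = 6 - U$
$m^{4}{\left(I{\left(\frac{6}{4} \right)},-1 \right)} = \left(6 - -1\right)^{4} = \left(6 + 1\right)^{4} = 7^{4} = 2401$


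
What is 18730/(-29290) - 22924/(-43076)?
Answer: -307658/2867491 ≈ -0.10729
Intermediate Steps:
18730/(-29290) - 22924/(-43076) = 18730*(-1/29290) - 22924*(-1/43076) = -1873/2929 + 521/979 = -307658/2867491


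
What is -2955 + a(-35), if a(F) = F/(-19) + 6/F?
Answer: -1963964/665 ≈ -2953.3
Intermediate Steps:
a(F) = 6/F - F/19 (a(F) = F*(-1/19) + 6/F = -F/19 + 6/F = 6/F - F/19)
-2955 + a(-35) = -2955 + (6/(-35) - 1/19*(-35)) = -2955 + (6*(-1/35) + 35/19) = -2955 + (-6/35 + 35/19) = -2955 + 1111/665 = -1963964/665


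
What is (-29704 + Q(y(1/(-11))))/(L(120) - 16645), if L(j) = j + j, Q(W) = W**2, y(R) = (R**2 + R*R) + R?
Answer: 434896183/240185605 ≈ 1.8107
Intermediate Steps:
y(R) = R + 2*R**2 (y(R) = (R**2 + R**2) + R = 2*R**2 + R = R + 2*R**2)
L(j) = 2*j
(-29704 + Q(y(1/(-11))))/(L(120) - 16645) = (-29704 + ((1 + 2/(-11))/(-11))**2)/(2*120 - 16645) = (-29704 + (-(1 + 2*(-1/11))/11)**2)/(240 - 16645) = (-29704 + (-(1 - 2/11)/11)**2)/(-16405) = (-29704 + (-1/11*9/11)**2)*(-1/16405) = (-29704 + (-9/121)**2)*(-1/16405) = (-29704 + 81/14641)*(-1/16405) = -434896183/14641*(-1/16405) = 434896183/240185605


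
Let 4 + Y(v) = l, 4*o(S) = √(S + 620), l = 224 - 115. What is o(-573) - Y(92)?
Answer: -105 + √47/4 ≈ -103.29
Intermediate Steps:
l = 109
o(S) = √(620 + S)/4 (o(S) = √(S + 620)/4 = √(620 + S)/4)
Y(v) = 105 (Y(v) = -4 + 109 = 105)
o(-573) - Y(92) = √(620 - 573)/4 - 1*105 = √47/4 - 105 = -105 + √47/4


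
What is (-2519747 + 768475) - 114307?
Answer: -1865579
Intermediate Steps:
(-2519747 + 768475) - 114307 = -1751272 - 114307 = -1865579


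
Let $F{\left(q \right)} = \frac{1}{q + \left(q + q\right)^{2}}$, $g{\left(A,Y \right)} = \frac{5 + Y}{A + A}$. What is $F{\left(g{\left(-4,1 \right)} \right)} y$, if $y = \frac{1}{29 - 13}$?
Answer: $\frac{1}{24} \approx 0.041667$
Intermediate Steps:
$g{\left(A,Y \right)} = \frac{5 + Y}{2 A}$
$F{\left(q \right)} = \frac{1}{q + 4 q^{2}}$ ($F{\left(q \right)} = \frac{1}{q + \left(2 q\right)^{2}} = \frac{1}{q + 4 q^{2}}$)
$y = \frac{1}{16} \approx 0.0625$
$F{\left(g{\left(-4,1 \right)} \right)} y = \frac{1}{\frac{5 + 1}{2 \left(-4\right)} \left(1 + 4 \frac{5 + 1}{2 \left(-4\right)}\right)} \frac{1}{16} = \frac{1}{\frac{1}{2} \left(- \frac{1}{4}\right) 6 \left(1 + 4 \cdot \frac{1}{2} \left(- \frac{1}{4}\right) 6\right)} \frac{1}{16} = \frac{1}{\left(- \frac{3}{4}\right) \left(1 + 4 \left(- \frac{3}{4}\right)\right)} \frac{1}{16} = - \frac{4}{3 \left(1 - 3\right)} \frac{1}{16} = - \frac{4}{3 \left(-2\right)} \frac{1}{16} = \left(- \frac{4}{3}\right) \left(- \frac{1}{2}\right) \frac{1}{16} = \frac{2}{3} \cdot \frac{1}{16} = \frac{1}{24}$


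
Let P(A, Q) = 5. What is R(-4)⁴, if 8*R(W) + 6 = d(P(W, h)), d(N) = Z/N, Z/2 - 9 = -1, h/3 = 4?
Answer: 2401/160000 ≈ 0.015006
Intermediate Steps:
h = 12 (h = 3*4 = 12)
Z = 16 (Z = 18 + 2*(-1) = 18 - 2 = 16)
d(N) = 16/N
R(W) = -7/20 (R(W) = -¾ + (16/5)/8 = -¾ + (16*(⅕))/8 = -¾ + (⅛)*(16/5) = -¾ + ⅖ = -7/20)
R(-4)⁴ = (-7/20)⁴ = 2401/160000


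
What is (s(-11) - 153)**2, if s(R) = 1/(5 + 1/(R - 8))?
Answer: 206295769/8836 ≈ 23347.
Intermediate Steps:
s(R) = 1/(5 + 1/(-8 + R))
(s(-11) - 153)**2 = ((-8 - 11)/(-39 + 5*(-11)) - 153)**2 = (-19/(-39 - 55) - 153)**2 = (-19/(-94) - 153)**2 = (-1/94*(-19) - 153)**2 = (19/94 - 153)**2 = (-14363/94)**2 = 206295769/8836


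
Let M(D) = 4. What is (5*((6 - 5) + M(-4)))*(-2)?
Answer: -50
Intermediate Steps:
(5*((6 - 5) + M(-4)))*(-2) = (5*((6 - 5) + 4))*(-2) = (5*(1 + 4))*(-2) = (5*5)*(-2) = 25*(-2) = -50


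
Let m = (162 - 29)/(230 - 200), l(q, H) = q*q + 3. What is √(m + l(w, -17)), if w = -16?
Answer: √237090/30 ≈ 16.231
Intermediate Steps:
l(q, H) = 3 + q² (l(q, H) = q² + 3 = 3 + q²)
m = 133/30 ≈ 4.4333
√(m + l(w, -17)) = √(133/30 + (3 + (-16)²)) = √(133/30 + (3 + 256)) = √(133/30 + 259) = √(7903/30) = √237090/30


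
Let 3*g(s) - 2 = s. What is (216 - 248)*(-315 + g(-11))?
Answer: 10176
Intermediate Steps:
g(s) = 2/3 + s/3
(216 - 248)*(-315 + g(-11)) = (216 - 248)*(-315 + (2/3 + (1/3)*(-11))) = -32*(-315 + (2/3 - 11/3)) = -32*(-315 - 3) = -32*(-318) = 10176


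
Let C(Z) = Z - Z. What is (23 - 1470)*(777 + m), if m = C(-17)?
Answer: -1124319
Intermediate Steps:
C(Z) = 0
m = 0
(23 - 1470)*(777 + m) = (23 - 1470)*(777 + 0) = -1447*777 = -1124319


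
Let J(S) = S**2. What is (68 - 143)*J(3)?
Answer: -675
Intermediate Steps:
(68 - 143)*J(3) = (68 - 143)*3**2 = -75*9 = -675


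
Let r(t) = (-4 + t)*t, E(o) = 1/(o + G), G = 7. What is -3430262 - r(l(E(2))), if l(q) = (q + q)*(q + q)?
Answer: -22505947702/6561 ≈ -3.4303e+6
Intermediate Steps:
E(o) = 1/(7 + o) (E(o) = 1/(o + 7) = 1/(7 + o))
l(q) = 4*q**2 (l(q) = (2*q)*(2*q) = 4*q**2)
r(t) = t*(-4 + t)
-3430262 - r(l(E(2))) = -3430262 - 4*(1/(7 + 2))**2*(-4 + 4*(1/(7 + 2))**2) = -3430262 - 4*(1/9)**2*(-4 + 4*(1/9)**2) = -3430262 - 4*(1/81)*(-4 + 4*(1/81)) = -3430262 - 4*(-4 + 4/81)/81 = -3430262 - 4*(-320)/(81*81) = -3430262 - 1*(-1280/6561) = -3430262 + 1280/6561 = -22505947702/6561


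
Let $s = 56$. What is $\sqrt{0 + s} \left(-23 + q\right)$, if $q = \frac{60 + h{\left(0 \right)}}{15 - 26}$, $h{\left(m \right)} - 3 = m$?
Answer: $- \frac{632 \sqrt{14}}{11} \approx -214.98$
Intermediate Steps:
$h{\left(m \right)} = 3 + m$
$q = - \frac{63}{11}$ ($q = \frac{60 + \left(3 + 0\right)}{15 - 26} = \frac{60 + 3}{-11} = 63 \left(- \frac{1}{11}\right) = - \frac{63}{11} \approx -5.7273$)
$\sqrt{0 + s} \left(-23 + q\right) = \sqrt{0 + 56} \left(-23 - \frac{63}{11}\right) = \sqrt{56} \left(- \frac{316}{11}\right) = 2 \sqrt{14} \left(- \frac{316}{11}\right) = - \frac{632 \sqrt{14}}{11}$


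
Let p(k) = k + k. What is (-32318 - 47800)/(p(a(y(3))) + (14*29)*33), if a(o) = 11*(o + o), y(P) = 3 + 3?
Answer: -4451/759 ≈ -5.8643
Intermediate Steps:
y(P) = 6
a(o) = 22*o (a(o) = 11*(2*o) = 22*o)
p(k) = 2*k
(-32318 - 47800)/(p(a(y(3))) + (14*29)*33) = (-32318 - 47800)/(2*(22*6) + (14*29)*33) = -80118/(2*132 + 406*33) = -80118/(264 + 13398) = -80118/13662 = -80118*1/13662 = -4451/759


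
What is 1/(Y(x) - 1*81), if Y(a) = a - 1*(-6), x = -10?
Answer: -1/85 ≈ -0.011765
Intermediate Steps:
Y(a) = 6 + a (Y(a) = a + 6 = 6 + a)
1/(Y(x) - 1*81) = 1/((6 - 10) - 1*81) = 1/(-4 - 81) = 1/(-85) = -1/85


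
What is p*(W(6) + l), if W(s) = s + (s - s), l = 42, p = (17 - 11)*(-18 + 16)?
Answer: -576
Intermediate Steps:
p = -12 (p = 6*(-2) = -12)
W(s) = s (W(s) = s + 0 = s)
p*(W(6) + l) = -12*(6 + 42) = -12*48 = -576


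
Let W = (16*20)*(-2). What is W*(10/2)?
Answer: -3200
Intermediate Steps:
W = -640 (W = 320*(-2) = -640)
W*(10/2) = -6400/2 = -640*5 = -3200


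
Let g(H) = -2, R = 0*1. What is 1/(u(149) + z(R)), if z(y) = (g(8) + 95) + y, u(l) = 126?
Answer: 1/219 ≈ 0.0045662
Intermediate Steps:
R = 0
z(y) = 93 + y (z(y) = (-2 + 95) + y = 93 + y)
1/(u(149) + z(R)) = 1/(126 + (93 + 0)) = 1/(126 + 93) = 1/219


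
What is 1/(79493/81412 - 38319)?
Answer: -81412/3119546935 ≈ -2.6097e-5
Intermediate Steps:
1/(79493/81412 - 38319) = 1/(-3119546935/81412) = -81412/3119546935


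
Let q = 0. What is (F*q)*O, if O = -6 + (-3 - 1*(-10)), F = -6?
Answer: 0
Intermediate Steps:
O = 1 (O = -6 + (-3 + 10) = -6 + 7 = 1)
(F*q)*O = -6*0*1 = 0*1 = 0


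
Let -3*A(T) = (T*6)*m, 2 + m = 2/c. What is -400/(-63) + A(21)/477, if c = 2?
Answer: 21494/3339 ≈ 6.4373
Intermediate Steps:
m = -1 (m = -2 + 2/2 = -2 + 2*(½) = -2 + 1 = -1)
A(T) = 2*T (A(T) = -T*6*(-1)/3 = -6*T*(-1)/3 = -(-2)*T = 2*T)
-400/(-63) + A(21)/477 = -400/(-63) + (2*21)/477 = -400*(-1/63) + 42*(1/477) = 400/63 + 14/159 = 21494/3339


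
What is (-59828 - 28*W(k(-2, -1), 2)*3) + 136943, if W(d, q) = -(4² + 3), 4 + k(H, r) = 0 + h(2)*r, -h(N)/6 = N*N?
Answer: 78711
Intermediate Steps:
h(N) = -6*N² (h(N) = -6*N*N = -6*N²)
k(H, r) = -4 - 24*r (k(H, r) = -4 + (0 + (-6*2²)*r) = -4 + (0 + (-6*4)*r) = -4 + (0 - 24*r) = -4 - 24*r)
W(d, q) = -19 (W(d, q) = -(16 + 3) = -1*19 = -19)
(-59828 - 28*W(k(-2, -1), 2)*3) + 136943 = (-59828 - 28*(-19)*3) + 136943 = (-59828 + 532*3) + 136943 = (-59828 + 1596) + 136943 = -58232 + 136943 = 78711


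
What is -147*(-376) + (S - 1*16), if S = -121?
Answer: 55135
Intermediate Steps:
-147*(-376) + (S - 1*16) = -147*(-376) + (-121 - 1*16) = 55272 + (-121 - 16) = 55272 - 137 = 55135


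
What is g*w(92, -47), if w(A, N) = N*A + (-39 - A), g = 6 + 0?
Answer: -26730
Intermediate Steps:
g = 6
w(A, N) = -39 - A + A*N (w(A, N) = A*N + (-39 - A) = -39 - A + A*N)
g*w(92, -47) = 6*(-39 - 1*92 + 92*(-47)) = 6*(-39 - 92 - 4324) = 6*(-4455) = -26730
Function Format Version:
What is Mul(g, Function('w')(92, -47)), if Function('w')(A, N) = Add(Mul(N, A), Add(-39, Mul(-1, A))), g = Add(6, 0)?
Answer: -26730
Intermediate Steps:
g = 6
Function('w')(A, N) = Add(-39, Mul(-1, A), Mul(A, N)) (Function('w')(A, N) = Add(Mul(A, N), Add(-39, Mul(-1, A))) = Add(-39, Mul(-1, A), Mul(A, N)))
Mul(g, Function('w')(92, -47)) = Mul(6, Add(-39, Mul(-1, 92), Mul(92, -47))) = Mul(6, Add(-39, -92, -4324)) = Mul(6, -4455) = -26730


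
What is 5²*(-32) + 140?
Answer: -660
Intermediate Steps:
5²*(-32) + 140 = 25*(-32) + 140 = -800 + 140 = -660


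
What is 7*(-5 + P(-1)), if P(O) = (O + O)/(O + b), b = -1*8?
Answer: -301/9 ≈ -33.444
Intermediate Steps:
b = -8
P(O) = 2*O/(-8 + O) (P(O) = (O + O)/(O - 8) = (2*O)/(-8 + O) = 2*O/(-8 + O))
7*(-5 + P(-1)) = 7*(-5 + 2*(-1)/(-8 - 1)) = 7*(-5 + 2*(-1)/(-9)) = 7*(-5 + 2*(-1)*(-1/9)) = 7*(-5 + 2/9) = 7*(-43/9) = -301/9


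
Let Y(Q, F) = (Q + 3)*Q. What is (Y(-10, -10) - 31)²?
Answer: 1521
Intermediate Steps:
Y(Q, F) = Q*(3 + Q) (Y(Q, F) = (3 + Q)*Q = Q*(3 + Q))
(Y(-10, -10) - 31)² = (-10*(3 - 10) - 31)² = (-10*(-7) - 31)² = (70 - 31)² = 39² = 1521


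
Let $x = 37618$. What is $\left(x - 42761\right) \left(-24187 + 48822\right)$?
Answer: $-126697805$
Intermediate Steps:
$\left(x - 42761\right) \left(-24187 + 48822\right) = \left(37618 - 42761\right) \left(-24187 + 48822\right) = \left(-5143\right) 24635 = -126697805$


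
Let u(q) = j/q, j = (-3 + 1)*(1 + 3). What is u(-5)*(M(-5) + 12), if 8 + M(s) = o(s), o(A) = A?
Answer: -8/5 ≈ -1.6000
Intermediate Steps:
j = -8 (j = -2*4 = -8)
M(s) = -8 + s
u(q) = -8/q
u(-5)*(M(-5) + 12) = (-8/(-5))*((-8 - 5) + 12) = (-8*(-⅕))*(-13 + 12) = (8/5)*(-1) = -8/5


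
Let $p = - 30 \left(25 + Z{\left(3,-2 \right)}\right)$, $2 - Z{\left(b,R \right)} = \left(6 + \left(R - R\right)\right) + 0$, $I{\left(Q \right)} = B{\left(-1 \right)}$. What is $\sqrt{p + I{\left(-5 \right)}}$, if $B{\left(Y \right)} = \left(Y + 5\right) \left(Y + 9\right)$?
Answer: $i \sqrt{598} \approx 24.454 i$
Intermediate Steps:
$B{\left(Y \right)} = \left(5 + Y\right) \left(9 + Y\right)$
$I{\left(Q \right)} = 32$ ($I{\left(Q \right)} = 45 + \left(-1\right)^{2} + 14 \left(-1\right) = 45 + 1 - 14 = 32$)
$Z{\left(b,R \right)} = -4$ ($Z{\left(b,R \right)} = 2 - \left(\left(6 + \left(R - R\right)\right) + 0\right) = 2 - \left(\left(6 + 0\right) + 0\right) = 2 - \left(6 + 0\right) = 2 - 6 = -4$)
$p = -630$ ($p = - 30 \left(25 - 4\right) = \left(-30\right) 21 = -630$)
$\sqrt{p + I{\left(-5 \right)}} = \sqrt{-630 + 32} = \sqrt{-598} = i \sqrt{598}$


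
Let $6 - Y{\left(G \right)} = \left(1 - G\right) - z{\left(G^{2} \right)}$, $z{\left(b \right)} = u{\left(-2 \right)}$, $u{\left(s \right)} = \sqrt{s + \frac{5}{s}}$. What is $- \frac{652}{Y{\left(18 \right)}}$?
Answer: $- \frac{29992}{1067} + \frac{1956 i \sqrt{2}}{1067} \approx -28.109 + 2.5925 i$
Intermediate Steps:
$z{\left(b \right)} = \frac{3 i \sqrt{2}}{2}$ ($z{\left(b \right)} = \sqrt{-2 + \frac{5}{-2}} = \sqrt{-2 + 5 \left(- \frac{1}{2}\right)} = \sqrt{-2 - \frac{5}{2}} = \sqrt{- \frac{9}{2}} = \frac{3 i \sqrt{2}}{2}$)
$Y{\left(G \right)} = 5 + G + \frac{3 i \sqrt{2}}{2}$ ($Y{\left(G \right)} = 6 - \left(\left(1 - G\right) - \frac{3 i \sqrt{2}}{2}\right) = 6 - \left(1 - G - \frac{3 i \sqrt{2}}{2}\right) = 6 + \left(-1 + G + \frac{3 i \sqrt{2}}{2}\right) = 5 + G + \frac{3 i \sqrt{2}}{2}$)
$- \frac{652}{Y{\left(18 \right)}} = - \frac{652}{5 + 18 + \frac{3 i \sqrt{2}}{2}} = - \frac{652}{23 + \frac{3 i \sqrt{2}}{2}}$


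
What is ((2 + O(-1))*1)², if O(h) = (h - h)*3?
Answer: 4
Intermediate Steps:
O(h) = 0 (O(h) = 0*3 = 0)
((2 + O(-1))*1)² = ((2 + 0)*1)² = (2*1)² = 2² = 4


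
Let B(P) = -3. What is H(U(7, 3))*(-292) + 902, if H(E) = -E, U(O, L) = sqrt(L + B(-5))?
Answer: 902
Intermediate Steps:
U(O, L) = sqrt(-3 + L) (U(O, L) = sqrt(L - 3) = sqrt(-3 + L))
H(U(7, 3))*(-292) + 902 = -sqrt(-3 + 3)*(-292) + 902 = -sqrt(0)*(-292) + 902 = -1*0*(-292) + 902 = 0*(-292) + 902 = 0 + 902 = 902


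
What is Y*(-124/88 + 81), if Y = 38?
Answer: 33269/11 ≈ 3024.5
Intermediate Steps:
Y*(-124/88 + 81) = 38*(-124/88 + 81) = 38*(-124*1/88 + 81) = 38*(-31/22 + 81) = 38*(1751/22) = 33269/11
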